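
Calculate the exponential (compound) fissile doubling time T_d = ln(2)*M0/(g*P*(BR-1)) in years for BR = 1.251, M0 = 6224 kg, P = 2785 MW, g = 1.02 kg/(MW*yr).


Breeding gain G = BR - 1 = 1.251 - 1 = 0.251
Fissile production rate = g * P * G = 1.02 * 2785 * 0.251 = 713.0157 kg/yr
T_d = ln(2) * M0 / (g * P * G)
T_d = ln(2) * 6224 / 713.0157 = 6.0506 yr

6.0506


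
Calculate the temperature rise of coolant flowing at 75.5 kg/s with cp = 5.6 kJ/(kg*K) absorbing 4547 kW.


dT = Q / (m_dot * cp)
dT = 4547 / (75.5 * 5.6)
dT = 10.754 C

10.754


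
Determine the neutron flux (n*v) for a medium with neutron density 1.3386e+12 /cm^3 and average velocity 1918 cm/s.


phi = n * v
phi = 1.3386e+12 * 1918
phi = 2.5674e+15 /cm^2/s

2.5674e+15


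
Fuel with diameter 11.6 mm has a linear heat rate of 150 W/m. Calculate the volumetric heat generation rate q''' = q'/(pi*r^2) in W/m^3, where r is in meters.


r = D / 2 / 1000 = 11.6 / 2 / 1000 = 0.0058 m
q''' = q' / (pi * r^2)
q''' = 150 / (pi * 0.0058^2)
q''' = 1.4193e+06 W/m^3

1.4193e+06


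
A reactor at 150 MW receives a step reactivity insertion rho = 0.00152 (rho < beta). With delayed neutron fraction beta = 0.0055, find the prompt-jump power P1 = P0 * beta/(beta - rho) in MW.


P1/P0 = beta / (beta - rho)
P1/P0 = 0.0055 / (0.0055 - 0.00152) = 1.381910
P1 = 150 * 1.381910 = 207.29 MW

207.29


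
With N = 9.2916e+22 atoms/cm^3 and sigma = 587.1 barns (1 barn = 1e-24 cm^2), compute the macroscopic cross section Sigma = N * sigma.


Sigma = N * sigma_barns * 1e-24
Sigma = 9.2916e+22 * 587.1 * 1e-24
Sigma = 54.551 /cm

54.551


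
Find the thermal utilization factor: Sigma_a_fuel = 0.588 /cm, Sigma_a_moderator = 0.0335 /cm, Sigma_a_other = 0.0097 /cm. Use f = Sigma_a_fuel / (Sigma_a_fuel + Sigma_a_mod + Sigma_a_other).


f = Sigma_a_fuel / (Sigma_a_fuel + Sigma_a_mod + Sigma_a_other)
f = 0.588 / (0.588 + 0.0335 + 0.0097)
f = 0.93156

0.93156


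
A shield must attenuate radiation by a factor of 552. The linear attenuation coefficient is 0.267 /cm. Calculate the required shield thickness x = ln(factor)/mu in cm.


x = ln(factor) / mu
x = ln(552) / 0.267
x = 23.646 cm

23.646


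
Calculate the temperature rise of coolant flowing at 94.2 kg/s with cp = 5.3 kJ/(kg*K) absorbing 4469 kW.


dT = Q / (m_dot * cp)
dT = 4469 / (94.2 * 5.3)
dT = 8.9512 C

8.9512


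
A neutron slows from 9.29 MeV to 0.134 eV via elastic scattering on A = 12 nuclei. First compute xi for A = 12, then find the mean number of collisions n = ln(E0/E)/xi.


xi = 1 + (A-1)^2/(2A)*ln((A-1)/(A+1)) = 0.1577690 (for A = 12)
n = ln(E0/E) / xi
n = ln(9.29e6 / 0.134) / 0.1577690
n = ln(6.932836e+07) / 0.1577690 = 114.44

114.44


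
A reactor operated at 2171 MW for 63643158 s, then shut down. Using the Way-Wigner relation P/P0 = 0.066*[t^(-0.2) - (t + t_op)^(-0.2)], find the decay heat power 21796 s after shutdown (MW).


P/P0 = 0.066 * [t^(-0.2) - (t + t_op)^(-0.2)]
P/P0 = 0.066 * [21796^(-0.2) - (21796 + 63643158)^(-0.2)]
P/P0 = 0.066 * [0.1356203 - 0.02749286] = 0.007136411
P = 2171 * 0.007136411 = 15.493 MW

15.493


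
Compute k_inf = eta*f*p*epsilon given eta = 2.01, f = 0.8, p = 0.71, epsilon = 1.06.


k_inf = eta * f * p * epsilon
k_inf = 2.01 * 0.8 * 0.71 * 1.06
k_inf = 1.2102

1.2102


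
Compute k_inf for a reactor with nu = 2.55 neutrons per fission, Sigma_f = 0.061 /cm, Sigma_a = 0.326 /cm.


k_inf = nu * Sigma_f / Sigma_a
k_inf = 2.55 * 0.061 / 0.326
k_inf = 0.47715

0.47715


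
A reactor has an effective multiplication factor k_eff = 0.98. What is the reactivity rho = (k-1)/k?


rho = (k_eff - 1) / k_eff
rho = (0.98 - 1) / 0.98
rho = -0.020408

-0.020408


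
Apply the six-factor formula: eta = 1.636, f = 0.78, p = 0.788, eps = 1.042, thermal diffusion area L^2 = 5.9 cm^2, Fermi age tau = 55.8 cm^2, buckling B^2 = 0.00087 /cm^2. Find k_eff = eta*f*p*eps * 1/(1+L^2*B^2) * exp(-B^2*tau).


k_inf = eta*f*p*eps = 1.636*0.78*0.788*1.042 = 1.047784
P_TNL = 1/(1 + L^2*B^2) = 1/(1 + 5.9*0.00087) = 0.9948932
P_FNL = exp(-B^2*tau) = exp(-0.00087*55.8) = 0.9526135
k_eff = k_inf * P_TNL * P_FNL = 1.047784 * 0.9948932 * 0.9526135
k_eff = 0.99304

0.99304


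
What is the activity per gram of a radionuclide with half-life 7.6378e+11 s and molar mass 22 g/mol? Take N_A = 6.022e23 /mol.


lambda = ln(2) / t_half = ln(2) / 7.6378e+11 = 9.075220e-13 /s
SA = lambda * N_A / M
SA = 9.075220e-13 * 6.022e23 / 22
SA = 2.4841e+10 Bq/g

2.4841e+10


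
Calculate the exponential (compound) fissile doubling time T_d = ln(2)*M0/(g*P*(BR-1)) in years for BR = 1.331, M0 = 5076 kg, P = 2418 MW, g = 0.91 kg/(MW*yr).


Breeding gain G = BR - 1 = 1.331 - 1 = 0.331
Fissile production rate = g * P * G = 0.91 * 2418 * 0.331 = 728.32578 kg/yr
T_d = ln(2) * M0 / (g * P * G)
T_d = ln(2) * 5076 / 728.32578 = 4.8308 yr

4.8308


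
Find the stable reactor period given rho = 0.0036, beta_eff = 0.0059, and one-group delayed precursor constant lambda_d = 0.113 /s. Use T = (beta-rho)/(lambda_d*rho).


T = (beta - rho) / (lambda_d * rho)
T = (0.0059 - 0.0036) / (0.113 * 0.0036)
T = 5.6539 s

5.6539


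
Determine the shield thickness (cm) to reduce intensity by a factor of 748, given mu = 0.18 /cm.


x = ln(factor) / mu
x = ln(748) / 0.18
x = 36.763 cm

36.763


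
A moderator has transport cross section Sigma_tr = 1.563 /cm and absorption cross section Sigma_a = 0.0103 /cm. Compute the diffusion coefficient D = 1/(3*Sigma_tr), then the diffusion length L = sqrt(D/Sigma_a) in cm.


D = 1 / (3 * Sigma_tr) = 1 / (3 * 1.563) = 0.2132651 cm
L = sqrt(D / Sigma_a)
L = sqrt(0.2132651 / 0.0103)
L = 4.5503 cm

4.5503


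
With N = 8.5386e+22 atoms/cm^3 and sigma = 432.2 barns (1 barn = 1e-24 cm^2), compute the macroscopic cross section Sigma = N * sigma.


Sigma = N * sigma_barns * 1e-24
Sigma = 8.5386e+22 * 432.2 * 1e-24
Sigma = 36.904 /cm

36.904


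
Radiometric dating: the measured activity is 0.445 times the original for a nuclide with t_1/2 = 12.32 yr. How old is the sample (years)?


lambda = ln(2) / t_half = ln(2) / 12.32 = 0.05626195 /yr
t = -ln(A/A0) / lambda
t = -ln(0.445) / 0.05626195
t = 14.391 yr

14.391


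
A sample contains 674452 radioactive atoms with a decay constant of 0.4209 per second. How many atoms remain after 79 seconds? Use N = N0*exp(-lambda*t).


N = N0 * exp(-lambda * t)
N = 674452 * exp(-0.4209 * 79)
N = 2.4445e-09

2.4445e-09


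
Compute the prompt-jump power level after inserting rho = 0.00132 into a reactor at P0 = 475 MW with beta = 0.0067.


P1/P0 = beta / (beta - rho)
P1/P0 = 0.0067 / (0.0067 - 0.00132) = 1.245353
P1 = 475 * 1.245353 = 591.54 MW

591.54


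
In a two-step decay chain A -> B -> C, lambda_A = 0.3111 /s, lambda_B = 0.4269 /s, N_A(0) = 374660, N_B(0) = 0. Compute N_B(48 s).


N_B(t) = lambda_A * N_A0 / (lambda_B - lambda_A) * [exp(-lambda_A*t) - exp(-lambda_B*t)]
exp(-0.3111*48) = 3.271654e-07; exp(-0.4269*48) = 1.261203e-09
N_B = 0.3111 * 374660 / (0.4269 - 0.3111) * (3.271654e-07 - 1.261203e-09)
N_B = 0.32803

0.32803


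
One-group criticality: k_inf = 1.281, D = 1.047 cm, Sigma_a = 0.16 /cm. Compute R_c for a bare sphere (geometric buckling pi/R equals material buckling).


L^2 = D / Sigma_a = 1.047 / 0.16 = 6.543750 cm^2
B_m^2 = (k_inf - 1) / L^2 = (1.281 - 1) / 6.543750 = 0.04294174 /cm^2
For a bare sphere: B_g = pi/R, so R_c = pi / sqrt(B_m^2)
R_c = pi / sqrt(0.04294174) = 15.160 cm

15.160


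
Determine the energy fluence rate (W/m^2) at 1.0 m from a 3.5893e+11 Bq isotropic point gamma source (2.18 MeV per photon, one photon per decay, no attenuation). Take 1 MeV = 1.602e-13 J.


psi = A * E * 1.602e-13 / (4*pi*r^2)
psi = 3.5893e+11 * 2.18 * 1.602e-13 / (4*pi*1.0^2)
psi = 0.0099751 W/m^2

0.0099751


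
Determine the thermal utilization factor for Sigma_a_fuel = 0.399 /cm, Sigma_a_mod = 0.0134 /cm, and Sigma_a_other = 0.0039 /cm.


f = Sigma_a_fuel / (Sigma_a_fuel + Sigma_a_mod + Sigma_a_other)
f = 0.399 / (0.399 + 0.0134 + 0.0039)
f = 0.95844

0.95844


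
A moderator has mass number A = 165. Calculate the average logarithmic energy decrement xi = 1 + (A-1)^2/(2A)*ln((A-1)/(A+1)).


xi = 1 + (A-1)^2/(2A) * ln((A-1)/(A+1))
xi = 1 + (165-1)^2/(2*165) * ln((165-1)/(165 +1))
xi = 0.012072

0.012072


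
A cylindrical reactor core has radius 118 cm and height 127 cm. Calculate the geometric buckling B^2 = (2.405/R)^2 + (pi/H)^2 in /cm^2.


B^2 = (2.405/R)^2 + (pi/H)^2
B^2 = (2.405/118)^2 + (pi/127)^2
B^2 = 0.0010273 /cm^2

0.0010273


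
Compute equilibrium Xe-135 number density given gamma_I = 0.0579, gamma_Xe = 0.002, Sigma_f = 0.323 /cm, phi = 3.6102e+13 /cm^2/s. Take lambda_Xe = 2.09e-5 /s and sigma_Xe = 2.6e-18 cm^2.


Xe_eq = (gamma_I + gamma_Xe) * Sigma_f * phi / (lambda_Xe + sigma_Xe * phi)
Numerator = (0.0579 + 0.002) * 0.323 * 3.6102e+13 = 6.984907e+11
Denominator = 2.09e-5 + 2.6e-18 * 3.6102e+13 = 1.147652e-04
Xe_eq = 6.984907e+11 / 1.147652e-04 = 6.0863e+15 /cm^3

6.0863e+15


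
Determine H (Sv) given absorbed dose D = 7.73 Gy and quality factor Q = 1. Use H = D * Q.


H = D * Q
H = 7.73 * 1
H = 7.7300 Sv

7.7300


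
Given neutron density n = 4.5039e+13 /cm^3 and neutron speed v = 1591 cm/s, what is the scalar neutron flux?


phi = n * v
phi = 4.5039e+13 * 1591
phi = 7.1657e+16 /cm^2/s

7.1657e+16


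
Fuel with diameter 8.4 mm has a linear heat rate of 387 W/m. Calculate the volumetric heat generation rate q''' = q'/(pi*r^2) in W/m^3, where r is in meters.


r = D / 2 / 1000 = 8.4 / 2 / 1000 = 0.0042 m
q''' = q' / (pi * r^2)
q''' = 387 / (pi * 0.0042^2)
q''' = 6.9833e+06 W/m^3

6.9833e+06


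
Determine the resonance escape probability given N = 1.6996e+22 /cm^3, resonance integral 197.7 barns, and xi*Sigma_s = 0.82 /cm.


p = exp(-N * I * 1e-24 / (xi*Sigma_s))
p = exp(-1.6996e+22 * 197.7 * 1e-24 / 0.82)
p = 0.016611

0.016611


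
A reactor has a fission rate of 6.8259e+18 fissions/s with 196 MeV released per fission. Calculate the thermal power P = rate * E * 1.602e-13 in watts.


P = fission_rate * E_MeV * 1.602e-13
P = 6.8259e+18 * 196 * 1.602e-13
P = 2.1433e+08 W

2.1433e+08


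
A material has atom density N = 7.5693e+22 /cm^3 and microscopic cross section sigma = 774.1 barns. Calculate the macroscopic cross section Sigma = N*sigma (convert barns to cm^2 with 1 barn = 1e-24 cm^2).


Sigma = N * sigma_barns * 1e-24
Sigma = 7.5693e+22 * 774.1 * 1e-24
Sigma = 58.594 /cm

58.594


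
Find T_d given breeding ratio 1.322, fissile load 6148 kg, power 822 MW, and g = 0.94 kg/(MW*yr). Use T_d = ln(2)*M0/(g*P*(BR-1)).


Breeding gain G = BR - 1 = 1.322 - 1 = 0.322
Fissile production rate = g * P * G = 0.94 * 822 * 0.322 = 248.80296 kg/yr
T_d = ln(2) * M0 / (g * P * G)
T_d = ln(2) * 6148 / 248.80296 = 17.128 yr

17.128


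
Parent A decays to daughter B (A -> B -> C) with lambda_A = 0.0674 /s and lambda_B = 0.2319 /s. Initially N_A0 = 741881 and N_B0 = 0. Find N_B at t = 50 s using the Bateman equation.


N_B(t) = lambda_A * N_A0 / (lambda_B - lambda_A) * [exp(-lambda_A*t) - exp(-lambda_B*t)]
exp(-0.0674*50) = 0.03438964; exp(-0.2319*50) = 9.212033e-06
N_B = 0.0674 * 741881 / (0.2319 - 0.0674) * (0.03438964 - 9.212033e-06)
N_B = 10451

10451


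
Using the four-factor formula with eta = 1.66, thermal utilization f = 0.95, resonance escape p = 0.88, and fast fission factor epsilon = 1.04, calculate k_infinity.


k_inf = eta * f * p * epsilon
k_inf = 1.66 * 0.95 * 0.88 * 1.04
k_inf = 1.4433

1.4433


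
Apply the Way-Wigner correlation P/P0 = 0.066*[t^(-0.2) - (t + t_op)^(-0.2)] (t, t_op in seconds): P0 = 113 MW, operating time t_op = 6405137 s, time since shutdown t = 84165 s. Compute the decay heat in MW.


P/P0 = 0.066 * [t^(-0.2) - (t + t_op)^(-0.2)]
P/P0 = 0.066 * [84165^(-0.2) - (84165 + 6405137)^(-0.2)]
P/P0 = 0.066 * [0.1035079 - 0.04340706] = 0.003966655
P = 113 * 0.003966655 = 0.44823 MW

0.44823


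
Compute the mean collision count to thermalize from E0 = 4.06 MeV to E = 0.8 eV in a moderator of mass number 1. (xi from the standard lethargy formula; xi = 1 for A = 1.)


xi = 1 + (A-1)^2/(2A)*ln((A-1)/(A+1)) = 1 (for A = 1)
n = ln(E0/E) / xi
n = ln(4.06e6 / 0.8) / 1
n = ln(5.075000e+06) / 1 = 15.440

15.440


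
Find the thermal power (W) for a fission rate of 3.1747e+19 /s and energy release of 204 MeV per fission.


P = fission_rate * E_MeV * 1.602e-13
P = 3.1747e+19 * 204 * 1.602e-13
P = 1.0375e+09 W

1.0375e+09


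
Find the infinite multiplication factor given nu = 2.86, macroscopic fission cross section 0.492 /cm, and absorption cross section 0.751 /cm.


k_inf = nu * Sigma_f / Sigma_a
k_inf = 2.86 * 0.492 / 0.751
k_inf = 1.8737

1.8737


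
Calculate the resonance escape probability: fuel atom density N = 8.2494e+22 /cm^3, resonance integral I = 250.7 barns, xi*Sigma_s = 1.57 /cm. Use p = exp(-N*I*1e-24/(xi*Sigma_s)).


p = exp(-N * I * 1e-24 / (xi*Sigma_s))
p = exp(-8.2494e+22 * 250.7 * 1e-24 / 1.57)
p = 1.9017e-06

1.9017e-06


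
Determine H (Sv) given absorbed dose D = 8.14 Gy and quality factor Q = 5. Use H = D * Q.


H = D * Q
H = 8.14 * 5
H = 40.700 Sv

40.700


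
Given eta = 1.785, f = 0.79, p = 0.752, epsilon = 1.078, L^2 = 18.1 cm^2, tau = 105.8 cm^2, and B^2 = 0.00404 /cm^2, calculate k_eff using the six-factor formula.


k_inf = eta*f*p*eps = 1.785*0.79*0.752*1.078 = 1.143147
P_TNL = 1/(1 + L^2*B^2) = 1/(1 + 18.1*0.00404) = 0.9318588
P_FNL = exp(-B^2*tau) = exp(-0.00404*105.8) = 0.6521817
k_eff = k_inf * P_TNL * P_FNL = 1.143147 * 0.9318588 * 0.6521817
k_eff = 0.69474

0.69474


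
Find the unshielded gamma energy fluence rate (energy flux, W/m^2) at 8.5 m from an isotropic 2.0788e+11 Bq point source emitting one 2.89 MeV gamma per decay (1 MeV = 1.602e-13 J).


psi = A * E * 1.602e-13 / (4*pi*r^2)
psi = 2.0788e+11 * 2.89 * 1.602e-13 / (4*pi*8.5^2)
psi = 1.0600e-04 W/m^2

1.0600e-04


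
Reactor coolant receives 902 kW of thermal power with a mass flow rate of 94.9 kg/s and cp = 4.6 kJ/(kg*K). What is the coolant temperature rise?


dT = Q / (m_dot * cp)
dT = 902 / (94.9 * 4.6)
dT = 2.0662 C

2.0662


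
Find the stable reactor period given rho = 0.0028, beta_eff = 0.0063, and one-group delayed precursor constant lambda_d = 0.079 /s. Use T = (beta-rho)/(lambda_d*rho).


T = (beta - rho) / (lambda_d * rho)
T = (0.0063 - 0.0028) / (0.079 * 0.0028)
T = 15.823 s

15.823


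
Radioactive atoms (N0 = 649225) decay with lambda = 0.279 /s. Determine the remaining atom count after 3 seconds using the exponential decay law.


N = N0 * exp(-lambda * t)
N = 649225 * exp(-0.279 * 3)
N = 281119

281119


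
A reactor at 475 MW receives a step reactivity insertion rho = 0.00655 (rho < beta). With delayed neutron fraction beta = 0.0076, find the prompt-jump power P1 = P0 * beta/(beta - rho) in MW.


P1/P0 = beta / (beta - rho)
P1/P0 = 0.0076 / (0.0076 - 0.00655) = 7.238095
P1 = 475 * 7.238095 = 3438.1 MW

3438.1


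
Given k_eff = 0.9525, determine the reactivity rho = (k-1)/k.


rho = (k_eff - 1) / k_eff
rho = (0.9525 - 1) / 0.9525
rho = -0.049869

-0.049869


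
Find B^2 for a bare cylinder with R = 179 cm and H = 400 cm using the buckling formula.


B^2 = (2.405/R)^2 + (pi/H)^2
B^2 = (2.405/179)^2 + (pi/400)^2
B^2 = 2.4220e-04 /cm^2

2.4220e-04


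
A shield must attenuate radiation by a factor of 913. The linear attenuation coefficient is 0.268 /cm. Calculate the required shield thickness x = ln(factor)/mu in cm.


x = ln(factor) / mu
x = ln(913) / 0.268
x = 25.436 cm

25.436


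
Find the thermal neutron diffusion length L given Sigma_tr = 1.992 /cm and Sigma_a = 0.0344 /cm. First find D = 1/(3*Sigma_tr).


D = 1 / (3 * Sigma_tr) = 1 / (3 * 1.992) = 0.1673360 cm
L = sqrt(D / Sigma_a)
L = sqrt(0.1673360 / 0.0344)
L = 2.2055 cm

2.2055


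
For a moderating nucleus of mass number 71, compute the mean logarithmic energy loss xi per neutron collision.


xi = 1 + (A-1)^2/(2A) * ln((A-1)/(A+1))
xi = 1 + (71-1)^2/(2*71) * ln((71-1)/(71 +1))
xi = 0.027906

0.027906


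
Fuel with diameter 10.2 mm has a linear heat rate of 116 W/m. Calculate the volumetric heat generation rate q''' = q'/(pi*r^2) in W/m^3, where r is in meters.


r = D / 2 / 1000 = 10.2 / 2 / 1000 = 0.0051 m
q''' = q' / (pi * r^2)
q''' = 116 / (pi * 0.0051^2)
q''' = 1.4196e+06 W/m^3

1.4196e+06


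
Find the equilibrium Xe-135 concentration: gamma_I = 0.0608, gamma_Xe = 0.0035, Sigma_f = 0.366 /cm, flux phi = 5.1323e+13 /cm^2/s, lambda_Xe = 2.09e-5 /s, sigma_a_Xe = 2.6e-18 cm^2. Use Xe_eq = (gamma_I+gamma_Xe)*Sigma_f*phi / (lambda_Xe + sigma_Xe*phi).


Xe_eq = (gamma_I + gamma_Xe) * Sigma_f * phi / (lambda_Xe + sigma_Xe * phi)
Numerator = (0.0608 + 0.0035) * 0.366 * 5.1323e+13 = 1.207825e+12
Denominator = 2.09e-5 + 2.6e-18 * 5.1323e+13 = 1.543398e-04
Xe_eq = 1.207825e+12 / 1.543398e-04 = 7.8258e+15 /cm^3

7.8258e+15


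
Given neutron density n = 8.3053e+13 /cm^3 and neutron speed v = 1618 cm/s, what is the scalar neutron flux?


phi = n * v
phi = 8.3053e+13 * 1618
phi = 1.3438e+17 /cm^2/s

1.3438e+17


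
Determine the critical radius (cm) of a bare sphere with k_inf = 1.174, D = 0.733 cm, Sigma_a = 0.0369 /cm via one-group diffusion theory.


L^2 = D / Sigma_a = 0.733 / 0.0369 = 19.86450 cm^2
B_m^2 = (k_inf - 1) / L^2 = (1.174 - 1) / 19.86450 = 0.008759345 /cm^2
For a bare sphere: B_g = pi/R, so R_c = pi / sqrt(B_m^2)
R_c = pi / sqrt(0.008759345) = 33.567 cm

33.567


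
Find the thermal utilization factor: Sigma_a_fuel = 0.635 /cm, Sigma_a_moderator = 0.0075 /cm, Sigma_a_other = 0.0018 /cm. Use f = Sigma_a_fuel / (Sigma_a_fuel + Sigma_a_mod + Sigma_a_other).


f = Sigma_a_fuel / (Sigma_a_fuel + Sigma_a_mod + Sigma_a_other)
f = 0.635 / (0.635 + 0.0075 + 0.0018)
f = 0.98557

0.98557


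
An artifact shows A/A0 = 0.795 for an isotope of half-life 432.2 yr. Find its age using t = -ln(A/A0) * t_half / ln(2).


lambda = ln(2) / t_half = ln(2) / 432.2 = 0.001603765 /yr
t = -ln(A/A0) / lambda
t = -ln(0.795) / 0.001603765
t = 143.05 yr

143.05


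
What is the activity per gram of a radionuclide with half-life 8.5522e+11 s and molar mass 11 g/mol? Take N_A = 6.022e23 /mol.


lambda = ln(2) / t_half = ln(2) / 8.5522e+11 = 8.104899e-13 /s
SA = lambda * N_A / M
SA = 8.104899e-13 * 6.022e23 / 11
SA = 4.4371e+10 Bq/g

4.4371e+10


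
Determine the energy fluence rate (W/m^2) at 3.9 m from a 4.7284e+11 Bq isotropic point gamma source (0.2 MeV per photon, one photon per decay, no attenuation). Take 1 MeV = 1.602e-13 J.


psi = A * E * 1.602e-13 / (4*pi*r^2)
psi = 4.7284e+11 * 0.2 * 1.602e-13 / (4*pi*3.9^2)
psi = 7.9262e-05 W/m^2

7.9262e-05


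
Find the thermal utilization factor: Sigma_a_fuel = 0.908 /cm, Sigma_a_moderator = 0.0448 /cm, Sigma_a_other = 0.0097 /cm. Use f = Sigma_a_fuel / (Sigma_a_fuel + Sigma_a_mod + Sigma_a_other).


f = Sigma_a_fuel / (Sigma_a_fuel + Sigma_a_mod + Sigma_a_other)
f = 0.908 / (0.908 + 0.0448 + 0.0097)
f = 0.94338

0.94338


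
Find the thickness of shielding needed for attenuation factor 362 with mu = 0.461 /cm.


x = ln(factor) / mu
x = ln(362) / 0.461
x = 12.780 cm

12.780


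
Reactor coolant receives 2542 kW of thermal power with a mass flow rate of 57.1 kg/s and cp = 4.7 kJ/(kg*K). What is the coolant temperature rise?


dT = Q / (m_dot * cp)
dT = 2542 / (57.1 * 4.7)
dT = 9.4720 C

9.4720


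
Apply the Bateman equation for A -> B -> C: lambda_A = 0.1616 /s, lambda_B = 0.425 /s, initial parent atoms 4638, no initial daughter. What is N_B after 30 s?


N_B(t) = lambda_A * N_A0 / (lambda_B - lambda_A) * [exp(-lambda_A*t) - exp(-lambda_B*t)]
exp(-0.1616*30) = 0.007844050; exp(-0.425*30) = 2.902320e-06
N_B = 0.1616 * 4638 / (0.425 - 0.1616) * (0.007844050 - 2.902320e-06)
N_B = 22.312

22.312


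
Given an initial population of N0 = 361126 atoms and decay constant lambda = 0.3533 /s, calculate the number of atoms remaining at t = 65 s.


N = N0 * exp(-lambda * t)
N = 361126 * exp(-0.3533 * 65)
N = 3.8398e-05

3.8398e-05


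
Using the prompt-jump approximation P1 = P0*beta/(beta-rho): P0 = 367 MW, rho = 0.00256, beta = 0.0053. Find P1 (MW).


P1/P0 = beta / (beta - rho)
P1/P0 = 0.0053 / (0.0053 - 0.00256) = 1.934307
P1 = 367 * 1.934307 = 709.89 MW

709.89


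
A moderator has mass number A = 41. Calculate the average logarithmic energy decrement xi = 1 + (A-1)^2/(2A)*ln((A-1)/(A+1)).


xi = 1 + (A-1)^2/(2A) * ln((A-1)/(A+1))
xi = 1 + (41-1)^2/(2*41) * ln((41-1)/(41 +1))
xi = 0.047997

0.047997


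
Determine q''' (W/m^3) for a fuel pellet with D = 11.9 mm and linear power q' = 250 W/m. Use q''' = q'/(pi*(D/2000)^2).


r = D / 2 / 1000 = 11.9 / 2 / 1000 = 0.00595 m
q''' = q' / (pi * r^2)
q''' = 250 / (pi * 0.00595^2)
q''' = 2.2478e+06 W/m^3

2.2478e+06


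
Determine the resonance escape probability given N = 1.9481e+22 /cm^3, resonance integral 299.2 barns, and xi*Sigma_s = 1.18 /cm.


p = exp(-N * I * 1e-24 / (xi*Sigma_s))
p = exp(-1.9481e+22 * 299.2 * 1e-24 / 1.18)
p = 0.0071575

0.0071575


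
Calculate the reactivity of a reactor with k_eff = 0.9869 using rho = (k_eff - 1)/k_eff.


rho = (k_eff - 1) / k_eff
rho = (0.9869 - 1) / 0.9869
rho = -0.013274

-0.013274


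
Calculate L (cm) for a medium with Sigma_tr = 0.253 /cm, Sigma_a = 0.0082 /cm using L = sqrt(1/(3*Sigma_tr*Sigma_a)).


D = 1 / (3 * Sigma_tr) = 1 / (3 * 0.253) = 1.317523 cm
L = sqrt(D / Sigma_a)
L = sqrt(1.317523 / 0.0082)
L = 12.676 cm

12.676


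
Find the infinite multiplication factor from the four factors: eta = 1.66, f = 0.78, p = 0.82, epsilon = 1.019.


k_inf = eta * f * p * epsilon
k_inf = 1.66 * 0.78 * 0.82 * 1.019
k_inf = 1.0819

1.0819


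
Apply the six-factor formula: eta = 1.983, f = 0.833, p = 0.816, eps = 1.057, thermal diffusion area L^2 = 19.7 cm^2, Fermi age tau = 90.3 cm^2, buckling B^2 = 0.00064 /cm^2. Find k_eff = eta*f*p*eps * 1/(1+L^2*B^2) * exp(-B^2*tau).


k_inf = eta*f*p*eps = 1.983*0.833*0.816*1.057 = 1.424731
P_TNL = 1/(1 + L^2*B^2) = 1/(1 + 19.7*0.00064) = 0.9875490
P_FNL = exp(-B^2*tau) = exp(-0.00064*90.3) = 0.9438462
k_eff = k_inf * P_TNL * P_FNL = 1.424731 * 0.9875490 * 0.9438462
k_eff = 1.3280

1.3280


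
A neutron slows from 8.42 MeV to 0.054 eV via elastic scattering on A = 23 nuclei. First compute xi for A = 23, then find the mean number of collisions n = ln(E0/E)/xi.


xi = 1 + (A-1)^2/(2A)*ln((A-1)/(A+1)) = 0.08448899 (for A = 23)
n = ln(E0/E) / xi
n = ln(8.42e6 / 0.054) / 0.08448899
n = ln(1.559259e+08) / 0.08448899 = 223.28

223.28


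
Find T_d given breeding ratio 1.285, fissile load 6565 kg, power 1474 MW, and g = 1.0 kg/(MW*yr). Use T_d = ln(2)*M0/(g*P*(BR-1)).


Breeding gain G = BR - 1 = 1.285 - 1 = 0.285
Fissile production rate = g * P * G = 1.0 * 1474 * 0.285 = 420.09 kg/yr
T_d = ln(2) * M0 / (g * P * G)
T_d = ln(2) * 6565 / 420.09 = 10.832 yr

10.832


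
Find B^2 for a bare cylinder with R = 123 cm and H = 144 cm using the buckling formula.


B^2 = (2.405/R)^2 + (pi/H)^2
B^2 = (2.405/123)^2 + (pi/144)^2
B^2 = 8.5828e-04 /cm^2

8.5828e-04


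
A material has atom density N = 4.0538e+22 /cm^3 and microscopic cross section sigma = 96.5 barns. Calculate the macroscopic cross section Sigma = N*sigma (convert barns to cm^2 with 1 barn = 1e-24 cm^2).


Sigma = N * sigma_barns * 1e-24
Sigma = 4.0538e+22 * 96.5 * 1e-24
Sigma = 3.9119 /cm

3.9119


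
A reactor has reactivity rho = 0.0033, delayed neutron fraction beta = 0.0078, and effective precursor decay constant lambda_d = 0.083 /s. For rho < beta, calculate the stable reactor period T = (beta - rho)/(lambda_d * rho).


T = (beta - rho) / (lambda_d * rho)
T = (0.0078 - 0.0033) / (0.083 * 0.0033)
T = 16.429 s

16.429


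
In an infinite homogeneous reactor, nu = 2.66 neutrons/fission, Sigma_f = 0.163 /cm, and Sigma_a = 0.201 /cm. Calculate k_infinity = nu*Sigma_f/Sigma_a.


k_inf = nu * Sigma_f / Sigma_a
k_inf = 2.66 * 0.163 / 0.201
k_inf = 2.1571

2.1571


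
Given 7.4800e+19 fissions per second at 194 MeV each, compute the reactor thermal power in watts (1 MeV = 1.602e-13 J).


P = fission_rate * E_MeV * 1.602e-13
P = 7.4800e+19 * 194 * 1.602e-13
P = 2.3247e+09 W

2.3247e+09


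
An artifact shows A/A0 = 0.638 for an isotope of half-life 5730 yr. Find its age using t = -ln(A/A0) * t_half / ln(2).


lambda = ln(2) / t_half = ln(2) / 5730 = 1.209681e-04 /yr
t = -ln(A/A0) / lambda
t = -ln(0.638) / 1.209681e-04
t = 3715.2 yr

3715.2


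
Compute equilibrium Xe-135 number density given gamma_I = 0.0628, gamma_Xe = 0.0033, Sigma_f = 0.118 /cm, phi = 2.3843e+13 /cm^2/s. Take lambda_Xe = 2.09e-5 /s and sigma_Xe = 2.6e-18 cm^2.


Xe_eq = (gamma_I + gamma_Xe) * Sigma_f * phi / (lambda_Xe + sigma_Xe * phi)
Numerator = (0.0628 + 0.0033) * 0.118 * 2.3843e+13 = 1.859706e+11
Denominator = 2.09e-5 + 2.6e-18 * 2.3843e+13 = 8.289180e-05
Xe_eq = 1.859706e+11 / 8.289180e-05 = 2.2435e+15 /cm^3

2.2435e+15


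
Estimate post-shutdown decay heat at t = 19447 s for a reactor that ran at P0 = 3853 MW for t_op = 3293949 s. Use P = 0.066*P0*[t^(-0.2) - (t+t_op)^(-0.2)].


P/P0 = 0.066 * [t^(-0.2) - (t + t_op)^(-0.2)]
P/P0 = 0.066 * [19447^(-0.2) - (19447 + 3293949)^(-0.2)]
P/P0 = 0.066 * [0.1387489 - 0.04965298] = 0.005880331
P = 3853 * 0.005880331 = 22.657 MW

22.657


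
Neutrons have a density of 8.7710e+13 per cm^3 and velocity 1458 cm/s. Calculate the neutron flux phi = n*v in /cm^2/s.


phi = n * v
phi = 8.7710e+13 * 1458
phi = 1.2788e+17 /cm^2/s

1.2788e+17


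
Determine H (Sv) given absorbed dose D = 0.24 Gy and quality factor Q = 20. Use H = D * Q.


H = D * Q
H = 0.24 * 20
H = 4.8000 Sv

4.8000


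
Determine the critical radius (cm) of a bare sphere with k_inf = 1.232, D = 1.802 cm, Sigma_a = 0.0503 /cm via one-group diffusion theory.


L^2 = D / Sigma_a = 1.802 / 0.0503 = 35.82505 cm^2
B_m^2 = (k_inf - 1) / L^2 = (1.232 - 1) / 35.82505 = 0.006475916 /cm^2
For a bare sphere: B_g = pi/R, so R_c = pi / sqrt(B_m^2)
R_c = pi / sqrt(0.006475916) = 39.039 cm

39.039


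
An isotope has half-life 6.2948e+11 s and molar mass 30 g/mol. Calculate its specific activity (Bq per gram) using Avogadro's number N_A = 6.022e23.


lambda = ln(2) / t_half = ln(2) / 6.2948e+11 = 1.101142e-12 /s
SA = lambda * N_A / M
SA = 1.101142e-12 * 6.022e23 / 30
SA = 2.2104e+10 Bq/g

2.2104e+10


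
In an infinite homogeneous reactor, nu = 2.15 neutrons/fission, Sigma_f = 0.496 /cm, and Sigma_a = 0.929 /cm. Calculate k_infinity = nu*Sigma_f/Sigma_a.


k_inf = nu * Sigma_f / Sigma_a
k_inf = 2.15 * 0.496 / 0.929
k_inf = 1.1479

1.1479


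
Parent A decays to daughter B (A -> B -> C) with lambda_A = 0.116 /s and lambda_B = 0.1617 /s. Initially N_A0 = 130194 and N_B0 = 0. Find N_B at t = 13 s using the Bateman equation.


N_B(t) = lambda_A * N_A0 / (lambda_B - lambda_A) * [exp(-lambda_A*t) - exp(-lambda_B*t)]
exp(-0.116*13) = 0.2213522; exp(-0.1617*13) = 0.1221995
N_B = 0.116 * 130194 / (0.1617 - 0.116) * (0.2213522 - 0.1221995)
N_B = 32767

32767


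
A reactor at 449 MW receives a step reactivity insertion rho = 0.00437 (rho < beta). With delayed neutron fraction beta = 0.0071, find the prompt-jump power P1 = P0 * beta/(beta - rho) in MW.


P1/P0 = beta / (beta - rho)
P1/P0 = 0.0071 / (0.0071 - 0.00437) = 2.600733
P1 = 449 * 2.600733 = 1167.7 MW

1167.7


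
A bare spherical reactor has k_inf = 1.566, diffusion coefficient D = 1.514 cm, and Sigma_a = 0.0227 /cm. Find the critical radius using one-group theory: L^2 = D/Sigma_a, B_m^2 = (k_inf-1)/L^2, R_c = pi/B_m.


L^2 = D / Sigma_a = 1.514 / 0.0227 = 66.69604 cm^2
B_m^2 = (k_inf - 1) / L^2 = (1.566 - 1) / 66.69604 = 0.008486261 /cm^2
For a bare sphere: B_g = pi/R, so R_c = pi / sqrt(B_m^2)
R_c = pi / sqrt(0.008486261) = 34.103 cm

34.103


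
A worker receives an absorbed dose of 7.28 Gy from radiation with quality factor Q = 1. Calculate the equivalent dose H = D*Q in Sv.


H = D * Q
H = 7.28 * 1
H = 7.2800 Sv

7.2800


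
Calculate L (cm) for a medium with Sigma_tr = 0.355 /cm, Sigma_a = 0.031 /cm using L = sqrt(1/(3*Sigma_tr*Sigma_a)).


D = 1 / (3 * Sigma_tr) = 1 / (3 * 0.355) = 0.9389671 cm
L = sqrt(D / Sigma_a)
L = sqrt(0.9389671 / 0.031)
L = 5.5036 cm

5.5036


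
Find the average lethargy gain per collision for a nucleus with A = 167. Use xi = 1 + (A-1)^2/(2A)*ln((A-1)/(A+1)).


xi = 1 + (A-1)^2/(2A) * ln((A-1)/(A+1))
xi = 1 + (167-1)^2/(2*167) * ln((167-1)/(167 +1))
xi = 0.011928

0.011928


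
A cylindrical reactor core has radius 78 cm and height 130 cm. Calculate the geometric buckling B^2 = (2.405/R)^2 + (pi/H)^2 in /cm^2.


B^2 = (2.405/R)^2 + (pi/H)^2
B^2 = (2.405/78)^2 + (pi/130)^2
B^2 = 0.0015347 /cm^2

0.0015347


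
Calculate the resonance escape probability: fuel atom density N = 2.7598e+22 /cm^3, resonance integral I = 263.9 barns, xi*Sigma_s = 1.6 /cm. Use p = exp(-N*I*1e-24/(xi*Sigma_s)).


p = exp(-N * I * 1e-24 / (xi*Sigma_s))
p = exp(-2.7598e+22 * 263.9 * 1e-24 / 1.6)
p = 0.010547

0.010547


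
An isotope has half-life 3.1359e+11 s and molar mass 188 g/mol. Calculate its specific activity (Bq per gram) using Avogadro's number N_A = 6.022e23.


lambda = ln(2) / t_half = ln(2) / 3.1359e+11 = 2.210361e-12 /s
SA = lambda * N_A / M
SA = 2.210361e-12 * 6.022e23 / 188
SA = 7.0802e+09 Bq/g

7.0802e+09


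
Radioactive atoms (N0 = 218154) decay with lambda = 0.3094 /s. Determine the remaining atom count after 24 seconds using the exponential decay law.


N = N0 * exp(-lambda * t)
N = 218154 * exp(-0.3094 * 24)
N = 129.98

129.98


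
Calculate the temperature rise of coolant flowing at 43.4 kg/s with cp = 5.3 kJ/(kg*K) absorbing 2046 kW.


dT = Q / (m_dot * cp)
dT = 2046 / (43.4 * 5.3)
dT = 8.8949 C

8.8949


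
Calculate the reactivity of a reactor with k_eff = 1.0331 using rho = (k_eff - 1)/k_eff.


rho = (k_eff - 1) / k_eff
rho = (1.0331 - 1) / 1.0331
rho = 0.032039

0.032039


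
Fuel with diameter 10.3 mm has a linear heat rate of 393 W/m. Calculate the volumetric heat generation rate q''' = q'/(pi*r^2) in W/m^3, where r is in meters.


r = D / 2 / 1000 = 10.3 / 2 / 1000 = 0.00515 m
q''' = q' / (pi * r^2)
q''' = 393 / (pi * 0.00515^2)
q''' = 4.7166e+06 W/m^3

4.7166e+06


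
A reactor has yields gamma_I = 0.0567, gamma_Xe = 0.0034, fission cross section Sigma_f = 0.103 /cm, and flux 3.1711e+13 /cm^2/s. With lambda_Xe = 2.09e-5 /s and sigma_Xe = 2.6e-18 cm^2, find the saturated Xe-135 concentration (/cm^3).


Xe_eq = (gamma_I + gamma_Xe) * Sigma_f * phi / (lambda_Xe + sigma_Xe * phi)
Numerator = (0.0567 + 0.0034) * 0.103 * 3.1711e+13 = 1.963006e+11
Denominator = 2.09e-5 + 2.6e-18 * 3.1711e+13 = 1.033486e-04
Xe_eq = 1.963006e+11 / 1.033486e-04 = 1.8994e+15 /cm^3

1.8994e+15


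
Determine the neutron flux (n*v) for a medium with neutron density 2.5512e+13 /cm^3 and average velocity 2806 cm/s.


phi = n * v
phi = 2.5512e+13 * 2806
phi = 7.1587e+16 /cm^2/s

7.1587e+16


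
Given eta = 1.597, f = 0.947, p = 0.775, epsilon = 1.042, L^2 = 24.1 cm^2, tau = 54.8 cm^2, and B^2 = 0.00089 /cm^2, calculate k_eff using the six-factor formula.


k_inf = eta*f*p*eps = 1.597*0.947*0.775*1.042 = 1.221306
P_TNL = 1/(1 + L^2*B^2) = 1/(1 + 24.1*0.00089) = 0.9790014
P_FNL = exp(-B^2*tau) = exp(-0.00089*54.8) = 0.9523983
k_eff = k_inf * P_TNL * P_FNL = 1.221306 * 0.9790014 * 0.9523983
k_eff = 1.1387

1.1387


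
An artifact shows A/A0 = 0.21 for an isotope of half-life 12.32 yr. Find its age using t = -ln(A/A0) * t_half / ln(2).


lambda = ln(2) / t_half = ln(2) / 12.32 = 0.05626195 /yr
t = -ln(A/A0) / lambda
t = -ln(0.21) / 0.05626195
t = 27.739 yr

27.739


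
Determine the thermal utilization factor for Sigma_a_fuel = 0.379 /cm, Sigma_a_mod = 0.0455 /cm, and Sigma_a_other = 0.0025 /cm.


f = Sigma_a_fuel / (Sigma_a_fuel + Sigma_a_mod + Sigma_a_other)
f = 0.379 / (0.379 + 0.0455 + 0.0025)
f = 0.88759

0.88759


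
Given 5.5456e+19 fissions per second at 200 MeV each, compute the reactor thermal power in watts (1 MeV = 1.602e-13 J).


P = fission_rate * E_MeV * 1.602e-13
P = 5.5456e+19 * 200 * 1.602e-13
P = 1.7768e+09 W

1.7768e+09


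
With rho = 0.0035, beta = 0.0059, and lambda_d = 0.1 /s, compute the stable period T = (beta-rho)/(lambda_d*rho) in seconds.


T = (beta - rho) / (lambda_d * rho)
T = (0.0059 - 0.0035) / (0.1 * 0.0035)
T = 6.8571 s

6.8571


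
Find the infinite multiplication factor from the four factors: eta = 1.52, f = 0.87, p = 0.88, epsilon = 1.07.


k_inf = eta * f * p * epsilon
k_inf = 1.52 * 0.87 * 0.88 * 1.07
k_inf = 1.2452

1.2452


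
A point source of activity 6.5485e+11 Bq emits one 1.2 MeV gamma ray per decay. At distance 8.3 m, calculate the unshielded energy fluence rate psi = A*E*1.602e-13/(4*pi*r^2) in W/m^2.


psi = A * E * 1.602e-13 / (4*pi*r^2)
psi = 6.5485e+11 * 1.2 * 1.602e-13 / (4*pi*8.3^2)
psi = 1.4542e-04 W/m^2

1.4542e-04


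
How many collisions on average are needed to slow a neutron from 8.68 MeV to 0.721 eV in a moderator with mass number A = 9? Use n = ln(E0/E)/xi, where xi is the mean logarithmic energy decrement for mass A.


xi = 1 + (A-1)^2/(2A)*ln((A-1)/(A+1)) = 0.2066007 (for A = 9)
n = ln(E0/E) / xi
n = ln(8.68e6 / 0.721) / 0.2066007
n = ln(1.203883e+07) / 0.2066007 = 78.914

78.914


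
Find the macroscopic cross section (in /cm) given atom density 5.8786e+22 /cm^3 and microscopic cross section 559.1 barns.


Sigma = N * sigma_barns * 1e-24
Sigma = 5.8786e+22 * 559.1 * 1e-24
Sigma = 32.867 /cm

32.867


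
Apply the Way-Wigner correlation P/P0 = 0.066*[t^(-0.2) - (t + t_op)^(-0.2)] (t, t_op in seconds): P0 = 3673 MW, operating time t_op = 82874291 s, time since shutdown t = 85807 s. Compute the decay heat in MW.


P/P0 = 0.066 * [t^(-0.2) - (t + t_op)^(-0.2)]
P/P0 = 0.066 * [85807^(-0.2) - (85807 + 82874291)^(-0.2)]
P/P0 = 0.066 * [0.1031087 - 0.02607511] = 0.005084217
P = 3673 * 0.005084217 = 18.674 MW

18.674


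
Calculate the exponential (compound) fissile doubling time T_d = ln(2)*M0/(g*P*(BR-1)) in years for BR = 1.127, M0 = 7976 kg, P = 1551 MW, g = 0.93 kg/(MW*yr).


Breeding gain G = BR - 1 = 1.127 - 1 = 0.127
Fissile production rate = g * P * G = 0.93 * 1551 * 0.127 = 183.18861 kg/yr
T_d = ln(2) * M0 / (g * P * G)
T_d = ln(2) * 7976 / 183.18861 = 30.180 yr

30.180


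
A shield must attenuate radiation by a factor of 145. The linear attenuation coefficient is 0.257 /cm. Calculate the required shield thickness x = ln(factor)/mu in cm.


x = ln(factor) / mu
x = ln(145) / 0.257
x = 19.365 cm

19.365


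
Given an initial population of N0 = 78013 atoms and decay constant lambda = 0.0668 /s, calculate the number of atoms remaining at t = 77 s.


N = N0 * exp(-lambda * t)
N = 78013 * exp(-0.0668 * 77)
N = 455.33

455.33


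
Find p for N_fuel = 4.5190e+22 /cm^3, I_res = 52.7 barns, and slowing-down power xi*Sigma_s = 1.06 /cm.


p = exp(-N * I * 1e-24 / (xi*Sigma_s))
p = exp(-4.5190e+22 * 52.7 * 1e-24 / 1.06)
p = 0.10575

0.10575


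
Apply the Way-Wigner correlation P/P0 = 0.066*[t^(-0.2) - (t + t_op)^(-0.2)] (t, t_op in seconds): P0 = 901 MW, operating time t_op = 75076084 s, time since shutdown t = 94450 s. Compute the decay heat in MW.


P/P0 = 0.066 * [t^(-0.2) - (t + t_op)^(-0.2)]
P/P0 = 0.066 * [94450^(-0.2) - (94450 + 75076084)^(-0.2)]
P/P0 = 0.066 * [0.1011485 - 0.02659442] = 0.004920569
P = 901 * 0.004920569 = 4.4334 MW

4.4334


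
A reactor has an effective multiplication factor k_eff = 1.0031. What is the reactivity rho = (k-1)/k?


rho = (k_eff - 1) / k_eff
rho = (1.0031 - 1) / 1.0031
rho = 0.0030904

0.0030904


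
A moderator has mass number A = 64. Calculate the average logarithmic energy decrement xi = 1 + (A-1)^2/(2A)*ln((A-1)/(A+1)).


xi = 1 + (A-1)^2/(2A) * ln((A-1)/(A+1))
xi = 1 + (64-1)^2/(2*64) * ln((64-1)/(64 +1))
xi = 0.030927

0.030927


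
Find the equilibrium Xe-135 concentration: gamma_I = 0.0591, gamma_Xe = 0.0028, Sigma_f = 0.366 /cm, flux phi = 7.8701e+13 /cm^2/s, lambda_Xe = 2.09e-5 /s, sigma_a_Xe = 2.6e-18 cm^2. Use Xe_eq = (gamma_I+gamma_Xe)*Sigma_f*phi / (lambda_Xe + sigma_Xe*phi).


Xe_eq = (gamma_I + gamma_Xe) * Sigma_f * phi / (lambda_Xe + sigma_Xe * phi)
Numerator = (0.0591 + 0.0028) * 0.366 * 7.8701e+13 = 1.783003e+12
Denominator = 2.09e-5 + 2.6e-18 * 7.8701e+13 = 2.255226e-04
Xe_eq = 1.783003e+12 / 2.255226e-04 = 7.9061e+15 /cm^3

7.9061e+15


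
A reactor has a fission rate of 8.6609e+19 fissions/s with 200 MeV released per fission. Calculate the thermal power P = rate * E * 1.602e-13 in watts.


P = fission_rate * E_MeV * 1.602e-13
P = 8.6609e+19 * 200 * 1.602e-13
P = 2.7750e+09 W

2.7750e+09


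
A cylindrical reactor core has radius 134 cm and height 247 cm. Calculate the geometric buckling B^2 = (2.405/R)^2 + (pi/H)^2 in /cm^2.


B^2 = (2.405/R)^2 + (pi/H)^2
B^2 = (2.405/134)^2 + (pi/247)^2
B^2 = 4.8390e-04 /cm^2

4.8390e-04


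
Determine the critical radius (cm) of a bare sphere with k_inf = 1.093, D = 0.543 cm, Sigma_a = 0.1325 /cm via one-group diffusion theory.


L^2 = D / Sigma_a = 0.543 / 0.1325 = 4.098113 cm^2
B_m^2 = (k_inf - 1) / L^2 = (1.093 - 1) / 4.098113 = 0.02269337 /cm^2
For a bare sphere: B_g = pi/R, so R_c = pi / sqrt(B_m^2)
R_c = pi / sqrt(0.02269337) = 20.855 cm

20.855


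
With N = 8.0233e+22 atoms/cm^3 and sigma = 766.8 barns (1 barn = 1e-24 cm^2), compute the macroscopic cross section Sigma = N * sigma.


Sigma = N * sigma_barns * 1e-24
Sigma = 8.0233e+22 * 766.8 * 1e-24
Sigma = 61.523 /cm

61.523


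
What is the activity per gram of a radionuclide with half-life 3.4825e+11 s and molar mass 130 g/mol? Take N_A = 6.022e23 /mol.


lambda = ln(2) / t_half = ln(2) / 3.4825e+11 = 1.990372e-12 /s
SA = lambda * N_A / M
SA = 1.990372e-12 * 6.022e23 / 130
SA = 9.2200e+09 Bq/g

9.2200e+09


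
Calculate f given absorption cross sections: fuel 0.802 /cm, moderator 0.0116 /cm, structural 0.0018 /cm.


f = Sigma_a_fuel / (Sigma_a_fuel + Sigma_a_mod + Sigma_a_other)
f = 0.802 / (0.802 + 0.0116 + 0.0018)
f = 0.98357

0.98357


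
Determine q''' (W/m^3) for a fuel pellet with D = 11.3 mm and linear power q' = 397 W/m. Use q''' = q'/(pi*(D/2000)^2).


r = D / 2 / 1000 = 11.3 / 2 / 1000 = 0.00565 m
q''' = q' / (pi * r^2)
q''' = 397 / (pi * 0.00565^2)
q''' = 3.9586e+06 W/m^3

3.9586e+06


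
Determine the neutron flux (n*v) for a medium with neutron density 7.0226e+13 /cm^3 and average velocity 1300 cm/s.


phi = n * v
phi = 7.0226e+13 * 1300
phi = 9.1294e+16 /cm^2/s

9.1294e+16


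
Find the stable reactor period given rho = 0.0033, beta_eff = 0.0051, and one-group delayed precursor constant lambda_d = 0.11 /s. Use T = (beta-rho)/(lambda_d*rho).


T = (beta - rho) / (lambda_d * rho)
T = (0.0051 - 0.0033) / (0.11 * 0.0033)
T = 4.9587 s

4.9587


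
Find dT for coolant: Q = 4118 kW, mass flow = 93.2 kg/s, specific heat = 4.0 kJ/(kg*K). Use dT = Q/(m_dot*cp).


dT = Q / (m_dot * cp)
dT = 4118 / (93.2 * 4.0)
dT = 11.046 C

11.046


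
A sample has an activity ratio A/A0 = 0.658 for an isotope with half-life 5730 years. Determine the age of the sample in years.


lambda = ln(2) / t_half = ln(2) / 5730 = 1.209681e-04 /yr
t = -ln(A/A0) / lambda
t = -ln(0.658) / 1.209681e-04
t = 3460.0 yr

3460.0


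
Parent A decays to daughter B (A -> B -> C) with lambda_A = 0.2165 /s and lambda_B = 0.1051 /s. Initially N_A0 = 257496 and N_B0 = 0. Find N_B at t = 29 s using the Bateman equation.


N_B(t) = lambda_A * N_A0 / (lambda_B - lambda_A) * [exp(-lambda_A*t) - exp(-lambda_B*t)]
exp(-0.2165*29) = 0.001876213; exp(-0.1051*29) = 0.04745848
N_B = 0.2165 * 257496 / (0.1051 - 0.2165) * (0.001876213 - 0.04745848)
N_B = 22811

22811


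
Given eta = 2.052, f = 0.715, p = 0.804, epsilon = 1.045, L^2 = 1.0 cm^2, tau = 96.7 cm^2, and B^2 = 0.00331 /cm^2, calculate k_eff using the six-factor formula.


k_inf = eta*f*p*eps = 2.052*0.715*0.804*1.045 = 1.232695
P_TNL = 1/(1 + L^2*B^2) = 1/(1 + 1.0*0.00331) = 0.9967009
P_FNL = exp(-B^2*tau) = exp(-0.00331*96.7) = 0.7260931
k_eff = k_inf * P_TNL * P_FNL = 1.232695 * 0.9967009 * 0.7260931
k_eff = 0.89210

0.89210
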